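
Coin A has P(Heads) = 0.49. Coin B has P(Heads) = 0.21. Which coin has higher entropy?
A

For binary distributions, entropy is maximized at p=0.5 and decreases as p moves toward 0 or 1.

H(A) = H(0.49) = 0.9997 bits
H(B) = H(0.21) = 0.7415 bits

Distribution A (p=0.49) is closer to uniform (p=0.5), so it has higher entropy.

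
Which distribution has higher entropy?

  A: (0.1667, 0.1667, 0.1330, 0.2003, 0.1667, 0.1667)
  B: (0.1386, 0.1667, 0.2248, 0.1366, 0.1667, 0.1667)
A

Both distributions are close to uniform, making this a harder comparison.

H(A) = 2.5751 bits
H(B) = 2.5640 bits

The distribution closer to uniform has higher entropy.
Answer: A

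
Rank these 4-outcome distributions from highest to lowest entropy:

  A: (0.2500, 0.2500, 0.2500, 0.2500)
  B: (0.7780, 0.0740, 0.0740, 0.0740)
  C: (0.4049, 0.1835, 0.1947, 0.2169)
A > C > B

Key insight: Entropy is maximized by uniform distributions and minimized by concentrated distributions.

- Uniform distributions have maximum entropy log₂(4) = 2.0000 bits
- The more "peaked" or concentrated a distribution, the lower its entropy

Entropies:
  H(A) = 2.0000 bits
  H(B) = 1.1157 bits
  H(C) = 1.9149 bits

Ranking: A > C > B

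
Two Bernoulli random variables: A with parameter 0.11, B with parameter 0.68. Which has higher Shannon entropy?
B

For binary distributions, entropy is maximized at p=0.5 and decreases as p moves toward 0 or 1.

H(A) = H(0.11) = 0.4999 bits
H(B) = H(0.68) = 0.9044 bits

Distribution B (p=0.68) is closer to uniform (p=0.5), so it has higher entropy.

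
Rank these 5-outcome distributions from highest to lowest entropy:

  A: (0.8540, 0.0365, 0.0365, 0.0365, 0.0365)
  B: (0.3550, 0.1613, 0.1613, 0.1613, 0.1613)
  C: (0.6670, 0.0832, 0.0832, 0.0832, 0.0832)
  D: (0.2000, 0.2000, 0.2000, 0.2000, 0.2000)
D > B > C > A

Key insight: Entropy is maximized by uniform distributions and minimized by concentrated distributions.

Entropies:
  H(A) = 0.8917 bits
  H(B) = 2.2285 bits
  H(C) = 1.5840 bits
  H(D) = 2.3219 bits

Ranking: D > B > C > A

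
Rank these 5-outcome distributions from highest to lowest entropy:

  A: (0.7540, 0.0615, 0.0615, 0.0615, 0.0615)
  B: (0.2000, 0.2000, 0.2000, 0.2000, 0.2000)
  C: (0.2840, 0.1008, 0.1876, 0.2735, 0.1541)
B > C > A

Key insight: Entropy is maximized by uniform distributions and minimized by concentrated distributions.

- Uniform distributions have maximum entropy log₂(5) = 2.3219 bits
- The more "peaked" or concentrated a distribution, the lower its entropy

Entropies:
  H(A) = 1.2969 bits
  H(B) = 2.3219 bits
  H(C) = 2.2297 bits

Ranking: B > C > A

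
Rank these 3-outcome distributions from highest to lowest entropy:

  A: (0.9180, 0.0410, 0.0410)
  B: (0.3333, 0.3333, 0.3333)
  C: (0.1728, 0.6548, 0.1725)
B > C > A

Key insight: Entropy is maximized by uniform distributions and minimized by concentrated distributions.

- Uniform distributions have maximum entropy log₂(3) = 1.5850 bits
- The more "peaked" or concentrated a distribution, the lower its entropy

Entropies:
  H(A) = 0.4912 bits
  H(B) = 1.5850 bits
  H(C) = 1.2750 bits

Ranking: B > C > A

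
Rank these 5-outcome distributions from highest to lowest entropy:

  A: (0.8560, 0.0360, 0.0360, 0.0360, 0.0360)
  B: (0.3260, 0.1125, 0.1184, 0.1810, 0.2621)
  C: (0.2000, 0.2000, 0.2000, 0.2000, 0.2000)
C > B > A

Key insight: Entropy is maximized by uniform distributions and minimized by concentrated distributions.

- Uniform distributions have maximum entropy log₂(5) = 2.3219 bits
- The more "peaked" or concentrated a distribution, the lower its entropy

Entropies:
  H(A) = 0.8826 bits
  H(B) = 2.1989 bits
  H(C) = 2.3219 bits

Ranking: C > B > A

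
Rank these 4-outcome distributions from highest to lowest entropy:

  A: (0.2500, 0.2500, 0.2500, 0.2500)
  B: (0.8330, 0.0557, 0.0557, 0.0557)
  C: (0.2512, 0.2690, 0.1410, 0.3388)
A > C > B

Key insight: Entropy is maximized by uniform distributions and minimized by concentrated distributions.

- Uniform distributions have maximum entropy log₂(4) = 2.0000 bits
- The more "peaked" or concentrated a distribution, the lower its entropy

Entropies:
  H(A) = 2.0000 bits
  H(B) = 0.9155 bits
  H(C) = 1.9378 bits

Ranking: A > C > B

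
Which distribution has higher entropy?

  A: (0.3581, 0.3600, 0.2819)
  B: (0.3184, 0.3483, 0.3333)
B

Both distributions are close to uniform, making this a harder comparison.

H(A) = 1.5761 bits
H(B) = 1.5840 bits

The distribution closer to uniform has higher entropy.
Answer: B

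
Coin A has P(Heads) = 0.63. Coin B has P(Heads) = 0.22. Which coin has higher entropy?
A

For binary distributions, entropy is maximized at p=0.5 and decreases as p moves toward 0 or 1.

H(A) = H(0.63) = 0.9507 bits
H(B) = H(0.22) = 0.7602 bits

Distribution A (p=0.63) is closer to uniform (p=0.5), so it has higher entropy.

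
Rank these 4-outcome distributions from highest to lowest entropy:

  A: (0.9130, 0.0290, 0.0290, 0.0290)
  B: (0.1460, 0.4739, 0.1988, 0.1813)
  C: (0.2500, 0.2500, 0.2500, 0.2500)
C > B > A

Key insight: Entropy is maximized by uniform distributions and minimized by concentrated distributions.

- Uniform distributions have maximum entropy log₂(4) = 2.0000 bits
- The more "peaked" or concentrated a distribution, the lower its entropy

Entropies:
  H(A) = 0.5643 bits
  H(B) = 1.8258 bits
  H(C) = 2.0000 bits

Ranking: C > B > A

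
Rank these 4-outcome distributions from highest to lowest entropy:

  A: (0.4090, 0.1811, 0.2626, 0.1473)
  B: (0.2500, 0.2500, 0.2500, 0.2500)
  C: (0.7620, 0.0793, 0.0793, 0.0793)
B > A > C

Key insight: Entropy is maximized by uniform distributions and minimized by concentrated distributions.

- Uniform distributions have maximum entropy log₂(4) = 2.0000 bits
- The more "peaked" or concentrated a distribution, the lower its entropy

Entropies:
  H(A) = 1.8875 bits
  H(B) = 2.0000 bits
  H(C) = 1.1689 bits

Ranking: B > A > C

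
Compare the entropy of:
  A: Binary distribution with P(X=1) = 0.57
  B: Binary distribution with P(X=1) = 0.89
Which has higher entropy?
A

For binary distributions, entropy is maximized at p=0.5 and decreases as p moves toward 0 or 1.

H(A) = H(0.57) = 0.9858 bits
H(B) = H(0.89) = 0.4999 bits

Distribution A (p=0.57) is closer to uniform (p=0.5), so it has higher entropy.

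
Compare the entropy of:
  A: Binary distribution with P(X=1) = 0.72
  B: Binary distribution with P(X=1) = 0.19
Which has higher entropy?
A

For binary distributions, entropy is maximized at p=0.5 and decreases as p moves toward 0 or 1.

H(A) = H(0.72) = 0.8555 bits
H(B) = H(0.19) = 0.7015 bits

Distribution A (p=0.72) is closer to uniform (p=0.5), so it has higher entropy.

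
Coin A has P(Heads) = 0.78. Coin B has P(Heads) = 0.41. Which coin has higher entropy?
B

For binary distributions, entropy is maximized at p=0.5 and decreases as p moves toward 0 or 1.

H(A) = H(0.78) = 0.7602 bits
H(B) = H(0.41) = 0.9765 bits

Distribution B (p=0.41) is closer to uniform (p=0.5), so it has higher entropy.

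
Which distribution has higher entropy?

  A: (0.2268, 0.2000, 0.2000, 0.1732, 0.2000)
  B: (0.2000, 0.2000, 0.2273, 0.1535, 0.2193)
A

Both distributions are close to uniform, making this a harder comparison.

H(A) = 2.3168 bits
H(B) = 2.3096 bits

The distribution closer to uniform has higher entropy.
Answer: A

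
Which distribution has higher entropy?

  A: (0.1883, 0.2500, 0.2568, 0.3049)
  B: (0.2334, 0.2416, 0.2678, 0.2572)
B

Both distributions are close to uniform, making this a harder comparison.

H(A) = 1.9797 bits
H(B) = 1.9979 bits

The distribution closer to uniform has higher entropy.
Answer: B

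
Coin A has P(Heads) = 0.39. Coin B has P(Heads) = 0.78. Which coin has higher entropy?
A

For binary distributions, entropy is maximized at p=0.5 and decreases as p moves toward 0 or 1.

H(A) = H(0.39) = 0.9648 bits
H(B) = H(0.78) = 0.7602 bits

Distribution A (p=0.39) is closer to uniform (p=0.5), so it has higher entropy.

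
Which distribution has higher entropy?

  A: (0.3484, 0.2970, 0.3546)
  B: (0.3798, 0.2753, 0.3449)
A

Both distributions are close to uniform, making this a harder comparison.

H(A) = 1.5805 bits
H(B) = 1.5724 bits

The distribution closer to uniform has higher entropy.
Answer: A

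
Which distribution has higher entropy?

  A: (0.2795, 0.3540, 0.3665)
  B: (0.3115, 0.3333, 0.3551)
B

Both distributions are close to uniform, making this a harder comparison.

H(A) = 1.5751 bits
H(B) = 1.5829 bits

The distribution closer to uniform has higher entropy.
Answer: B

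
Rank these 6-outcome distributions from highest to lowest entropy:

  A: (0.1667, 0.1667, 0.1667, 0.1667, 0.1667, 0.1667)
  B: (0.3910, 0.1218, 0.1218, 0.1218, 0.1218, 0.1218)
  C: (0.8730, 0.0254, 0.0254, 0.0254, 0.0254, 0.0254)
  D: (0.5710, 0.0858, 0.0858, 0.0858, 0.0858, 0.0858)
A > B > D > C

Key insight: Entropy is maximized by uniform distributions and minimized by concentrated distributions.

Entropies:
  H(A) = 2.5850 bits
  H(B) = 2.3795 bits
  H(C) = 0.8440 bits
  H(D) = 1.9815 bits

Ranking: A > B > D > C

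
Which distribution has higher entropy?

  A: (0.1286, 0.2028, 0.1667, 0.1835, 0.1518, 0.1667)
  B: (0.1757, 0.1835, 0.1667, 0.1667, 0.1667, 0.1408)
B

Both distributions are close to uniform, making this a harder comparison.

H(A) = 2.5707 bits
H(B) = 2.5804 bits

The distribution closer to uniform has higher entropy.
Answer: B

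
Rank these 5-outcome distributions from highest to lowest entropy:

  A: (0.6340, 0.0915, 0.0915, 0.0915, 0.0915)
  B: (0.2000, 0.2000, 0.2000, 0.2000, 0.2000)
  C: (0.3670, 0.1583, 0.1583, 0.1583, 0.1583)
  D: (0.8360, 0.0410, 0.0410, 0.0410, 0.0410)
B > C > A > D

Key insight: Entropy is maximized by uniform distributions and minimized by concentrated distributions.

Entropies:
  H(A) = 1.6796 bits
  H(B) = 2.3219 bits
  H(C) = 2.2143 bits
  H(D) = 0.9718 bits

Ranking: B > C > A > D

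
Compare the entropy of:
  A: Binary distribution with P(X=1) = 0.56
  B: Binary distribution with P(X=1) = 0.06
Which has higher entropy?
A

For binary distributions, entropy is maximized at p=0.5 and decreases as p moves toward 0 or 1.

H(A) = H(0.56) = 0.9896 bits
H(B) = H(0.06) = 0.3274 bits

Distribution A (p=0.56) is closer to uniform (p=0.5), so it has higher entropy.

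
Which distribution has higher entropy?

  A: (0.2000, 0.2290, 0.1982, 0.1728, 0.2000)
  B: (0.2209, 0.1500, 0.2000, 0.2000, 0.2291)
A

Both distributions are close to uniform, making this a harder comparison.

H(A) = 2.3162 bits
H(B) = 2.3076 bits

The distribution closer to uniform has higher entropy.
Answer: A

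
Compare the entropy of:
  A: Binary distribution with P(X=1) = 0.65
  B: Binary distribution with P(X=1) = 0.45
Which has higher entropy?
B

For binary distributions, entropy is maximized at p=0.5 and decreases as p moves toward 0 or 1.

H(A) = H(0.65) = 0.9341 bits
H(B) = H(0.45) = 0.9928 bits

Distribution B (p=0.45) is closer to uniform (p=0.5), so it has higher entropy.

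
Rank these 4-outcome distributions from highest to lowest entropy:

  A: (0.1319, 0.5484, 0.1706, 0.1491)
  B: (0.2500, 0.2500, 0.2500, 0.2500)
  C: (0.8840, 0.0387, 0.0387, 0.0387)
B > A > C

Key insight: Entropy is maximized by uniform distributions and minimized by concentrated distributions.

- Uniform distributions have maximum entropy log₂(4) = 2.0000 bits
- The more "peaked" or concentrated a distribution, the lower its entropy

Entropies:
  H(A) = 1.7053 bits
  H(B) = 2.0000 bits
  H(C) = 0.7016 bits

Ranking: B > A > C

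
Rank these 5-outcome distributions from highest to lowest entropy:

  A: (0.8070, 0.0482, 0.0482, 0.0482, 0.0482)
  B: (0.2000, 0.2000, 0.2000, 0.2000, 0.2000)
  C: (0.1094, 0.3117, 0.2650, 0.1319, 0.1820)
B > C > A

Key insight: Entropy is maximized by uniform distributions and minimized by concentrated distributions.

- Uniform distributions have maximum entropy log₂(5) = 2.3219 bits
- The more "peaked" or concentrated a distribution, the lower its entropy

Entropies:
  H(A) = 1.0937 bits
  H(B) = 2.3219 bits
  H(C) = 2.2140 bits

Ranking: B > C > A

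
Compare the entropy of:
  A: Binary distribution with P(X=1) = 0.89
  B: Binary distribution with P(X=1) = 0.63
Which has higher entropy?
B

For binary distributions, entropy is maximized at p=0.5 and decreases as p moves toward 0 or 1.

H(A) = H(0.89) = 0.4999 bits
H(B) = H(0.63) = 0.9507 bits

Distribution B (p=0.63) is closer to uniform (p=0.5), so it has higher entropy.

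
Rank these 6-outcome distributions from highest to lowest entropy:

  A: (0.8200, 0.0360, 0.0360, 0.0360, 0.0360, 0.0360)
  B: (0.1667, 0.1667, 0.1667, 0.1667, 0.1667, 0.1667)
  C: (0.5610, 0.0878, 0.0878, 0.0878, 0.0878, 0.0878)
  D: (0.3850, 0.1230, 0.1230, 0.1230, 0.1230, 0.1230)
B > D > C > A

Key insight: Entropy is maximized by uniform distributions and minimized by concentrated distributions.

Entropies:
  H(A) = 1.0980 bits
  H(B) = 2.5850 bits
  H(C) = 2.0086 bits
  H(D) = 2.3895 bits

Ranking: B > D > C > A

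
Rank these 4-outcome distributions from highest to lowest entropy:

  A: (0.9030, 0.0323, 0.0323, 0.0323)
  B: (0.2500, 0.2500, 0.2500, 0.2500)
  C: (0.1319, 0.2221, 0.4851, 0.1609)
B > C > A

Key insight: Entropy is maximized by uniform distributions and minimized by concentrated distributions.

- Uniform distributions have maximum entropy log₂(4) = 2.0000 bits
- The more "peaked" or concentrated a distribution, the lower its entropy

Entropies:
  H(A) = 0.6132 bits
  H(B) = 2.0000 bits
  H(C) = 1.7980 bits

Ranking: B > C > A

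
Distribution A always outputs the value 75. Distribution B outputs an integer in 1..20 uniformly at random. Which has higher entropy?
B

A is deterministic, so H(A) = 0. B is uniform over 20 outcomes, so H(B) = log₂(20) = 4.322 bits. Any distribution with genuine randomness has higher entropy than a deterministic one.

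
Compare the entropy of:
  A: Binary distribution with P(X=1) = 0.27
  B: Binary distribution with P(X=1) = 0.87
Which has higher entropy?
A

For binary distributions, entropy is maximized at p=0.5 and decreases as p moves toward 0 or 1.

H(A) = H(0.27) = 0.8415 bits
H(B) = H(0.87) = 0.5574 bits

Distribution A (p=0.27) is closer to uniform (p=0.5), so it has higher entropy.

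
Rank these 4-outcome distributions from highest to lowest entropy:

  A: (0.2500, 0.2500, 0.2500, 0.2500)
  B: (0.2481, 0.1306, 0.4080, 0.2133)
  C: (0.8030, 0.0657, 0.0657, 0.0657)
A > B > C

Key insight: Entropy is maximized by uniform distributions and minimized by concentrated distributions.

- Uniform distributions have maximum entropy log₂(4) = 2.0000 bits
- The more "peaked" or concentrated a distribution, the lower its entropy

Entropies:
  H(A) = 2.0000 bits
  H(B) = 1.8856 bits
  H(C) = 1.0281 bits

Ranking: A > B > C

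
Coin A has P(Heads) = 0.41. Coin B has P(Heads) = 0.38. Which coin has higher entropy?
A

For binary distributions, entropy is maximized at p=0.5 and decreases as p moves toward 0 or 1.

H(A) = H(0.41) = 0.9765 bits
H(B) = H(0.38) = 0.9580 bits

Distribution A (p=0.41) is closer to uniform (p=0.5), so it has higher entropy.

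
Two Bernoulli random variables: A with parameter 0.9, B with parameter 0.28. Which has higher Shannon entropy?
B

For binary distributions, entropy is maximized at p=0.5 and decreases as p moves toward 0 or 1.

H(A) = H(0.9) = 0.4690 bits
H(B) = H(0.28) = 0.8555 bits

Distribution B (p=0.28) is closer to uniform (p=0.5), so it has higher entropy.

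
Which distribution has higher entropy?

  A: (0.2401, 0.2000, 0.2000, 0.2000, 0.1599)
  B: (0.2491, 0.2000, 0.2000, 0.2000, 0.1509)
A

Both distributions are close to uniform, making this a harder comparison.

H(A) = 2.3103 bits
H(B) = 2.3044 bits

The distribution closer to uniform has higher entropy.
Answer: A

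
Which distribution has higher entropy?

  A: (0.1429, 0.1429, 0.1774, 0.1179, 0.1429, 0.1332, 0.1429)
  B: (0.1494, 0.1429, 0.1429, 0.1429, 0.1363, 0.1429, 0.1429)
B

Both distributions are close to uniform, making this a harder comparison.

H(A) = 2.7979 bits
H(B) = 2.8069 bits

The distribution closer to uniform has higher entropy.
Answer: B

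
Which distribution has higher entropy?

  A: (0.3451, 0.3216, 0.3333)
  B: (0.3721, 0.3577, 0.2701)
A

Both distributions are close to uniform, making this a harder comparison.

H(A) = 1.5844 bits
H(B) = 1.5713 bits

The distribution closer to uniform has higher entropy.
Answer: A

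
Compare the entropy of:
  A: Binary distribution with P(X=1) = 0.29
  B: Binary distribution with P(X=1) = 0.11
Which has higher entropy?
A

For binary distributions, entropy is maximized at p=0.5 and decreases as p moves toward 0 or 1.

H(A) = H(0.29) = 0.8687 bits
H(B) = H(0.11) = 0.4999 bits

Distribution A (p=0.29) is closer to uniform (p=0.5), so it has higher entropy.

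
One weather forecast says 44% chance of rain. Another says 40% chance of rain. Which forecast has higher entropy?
44% forecast

Treat each forecast as a Bernoulli distribution. Binary entropy is maximized at p=0.5 and falls off symmetrically toward 0 or 1. The 44% forecast is closer to 50%, so it is more uncertain. H(44%) ≈ 0.990 bits, H(40%) ≈ 0.971 bits.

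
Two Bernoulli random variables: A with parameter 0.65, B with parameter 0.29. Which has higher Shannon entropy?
A

For binary distributions, entropy is maximized at p=0.5 and decreases as p moves toward 0 or 1.

H(A) = H(0.65) = 0.9341 bits
H(B) = H(0.29) = 0.8687 bits

Distribution A (p=0.65) is closer to uniform (p=0.5), so it has higher entropy.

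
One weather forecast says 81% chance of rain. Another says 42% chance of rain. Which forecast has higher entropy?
42% forecast

Treat each forecast as a Bernoulli distribution. Binary entropy is maximized at p=0.5 and falls off symmetrically toward 0 or 1. The 42% forecast is closer to 50%, so it is more uncertain. H(81%) ≈ 0.701 bits, H(42%) ≈ 0.981 bits.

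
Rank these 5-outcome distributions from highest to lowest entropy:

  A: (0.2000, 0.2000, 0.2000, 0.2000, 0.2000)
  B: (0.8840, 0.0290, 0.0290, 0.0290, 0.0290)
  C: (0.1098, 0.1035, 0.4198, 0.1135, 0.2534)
A > C > B

Key insight: Entropy is maximized by uniform distributions and minimized by concentrated distributions.

- Uniform distributions have maximum entropy log₂(5) = 2.3219 bits
- The more "peaked" or concentrated a distribution, the lower its entropy

Entropies:
  H(A) = 2.3219 bits
  H(B) = 0.7498 bits
  H(C) = 2.0725 bits

Ranking: A > C > B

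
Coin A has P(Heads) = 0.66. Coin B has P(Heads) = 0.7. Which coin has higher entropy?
A

For binary distributions, entropy is maximized at p=0.5 and decreases as p moves toward 0 or 1.

H(A) = H(0.66) = 0.9248 bits
H(B) = H(0.7) = 0.8813 bits

Distribution A (p=0.66) is closer to uniform (p=0.5), so it has higher entropy.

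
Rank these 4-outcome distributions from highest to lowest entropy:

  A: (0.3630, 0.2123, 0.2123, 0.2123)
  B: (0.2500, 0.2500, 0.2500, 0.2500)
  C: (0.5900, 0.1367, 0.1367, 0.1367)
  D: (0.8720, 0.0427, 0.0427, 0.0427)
B > A > C > D

Key insight: Entropy is maximized by uniform distributions and minimized by concentrated distributions.

Entropies:
  H(A) = 1.9548 bits
  H(B) = 2.0000 bits
  H(C) = 1.6263 bits
  H(D) = 0.7548 bits

Ranking: B > A > C > D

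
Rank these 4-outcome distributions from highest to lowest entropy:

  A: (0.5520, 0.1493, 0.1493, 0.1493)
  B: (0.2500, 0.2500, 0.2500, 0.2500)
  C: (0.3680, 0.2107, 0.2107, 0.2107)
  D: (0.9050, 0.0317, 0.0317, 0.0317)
B > C > A > D

Key insight: Entropy is maximized by uniform distributions and minimized by concentrated distributions.

Entropies:
  H(A) = 1.7022 bits
  H(B) = 2.0000 bits
  H(C) = 1.9508 bits
  H(D) = 0.6035 bits

Ranking: B > C > A > D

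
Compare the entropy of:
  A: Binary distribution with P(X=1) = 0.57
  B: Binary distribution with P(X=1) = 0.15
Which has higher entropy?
A

For binary distributions, entropy is maximized at p=0.5 and decreases as p moves toward 0 or 1.

H(A) = H(0.57) = 0.9858 bits
H(B) = H(0.15) = 0.6098 bits

Distribution A (p=0.57) is closer to uniform (p=0.5), so it has higher entropy.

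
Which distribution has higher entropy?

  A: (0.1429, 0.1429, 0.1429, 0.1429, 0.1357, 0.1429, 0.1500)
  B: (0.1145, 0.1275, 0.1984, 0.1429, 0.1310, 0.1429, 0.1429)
A

Both distributions are close to uniform, making this a harder comparison.

H(A) = 2.8068 bits
H(B) = 2.7872 bits

The distribution closer to uniform has higher entropy.
Answer: A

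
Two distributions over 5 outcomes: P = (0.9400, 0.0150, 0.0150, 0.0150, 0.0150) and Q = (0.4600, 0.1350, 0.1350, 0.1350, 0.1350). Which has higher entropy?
Q

P is highly concentrated on one outcome (94%), making it nearly deterministic. Q spreads its mass more evenly (max 46%). The more spread-out distribution has higher entropy: H(P) ≈ 0.447 bits, H(Q) ≈ 2.075 bits.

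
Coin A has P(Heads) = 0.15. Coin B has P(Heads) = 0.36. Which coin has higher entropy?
B

For binary distributions, entropy is maximized at p=0.5 and decreases as p moves toward 0 or 1.

H(A) = H(0.15) = 0.6098 bits
H(B) = H(0.36) = 0.9427 bits

Distribution B (p=0.36) is closer to uniform (p=0.5), so it has higher entropy.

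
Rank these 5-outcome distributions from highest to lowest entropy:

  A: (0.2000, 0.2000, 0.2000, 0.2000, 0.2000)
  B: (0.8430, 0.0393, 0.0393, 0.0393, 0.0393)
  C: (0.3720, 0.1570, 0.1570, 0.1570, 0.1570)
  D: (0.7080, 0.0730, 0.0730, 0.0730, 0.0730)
A > C > D > B

Key insight: Entropy is maximized by uniform distributions and minimized by concentrated distributions.

Entropies:
  H(A) = 2.3219 bits
  H(B) = 0.9411 bits
  H(C) = 2.2082 bits
  H(D) = 1.4553 bits

Ranking: A > C > D > B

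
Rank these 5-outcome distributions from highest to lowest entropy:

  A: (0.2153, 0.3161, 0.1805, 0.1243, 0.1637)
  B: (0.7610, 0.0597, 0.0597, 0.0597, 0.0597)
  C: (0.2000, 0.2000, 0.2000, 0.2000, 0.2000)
C > A > B

Key insight: Entropy is maximized by uniform distributions and minimized by concentrated distributions.

- Uniform distributions have maximum entropy log₂(5) = 2.3219 bits
- The more "peaked" or concentrated a distribution, the lower its entropy

Entropies:
  H(A) = 2.2495 bits
  H(B) = 1.2714 bits
  H(C) = 2.3219 bits

Ranking: C > A > B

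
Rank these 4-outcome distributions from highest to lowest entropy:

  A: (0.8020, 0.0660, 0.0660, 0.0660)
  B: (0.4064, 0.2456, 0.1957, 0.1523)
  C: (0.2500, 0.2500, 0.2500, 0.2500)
C > B > A

Key insight: Entropy is maximized by uniform distributions and minimized by concentrated distributions.

- Uniform distributions have maximum entropy log₂(4) = 2.0000 bits
- The more "peaked" or concentrated a distribution, the lower its entropy

Entropies:
  H(A) = 1.0317 bits
  H(B) = 1.8994 bits
  H(C) = 2.0000 bits

Ranking: C > B > A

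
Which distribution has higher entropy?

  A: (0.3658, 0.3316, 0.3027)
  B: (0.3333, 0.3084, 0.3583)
B

Both distributions are close to uniform, making this a harder comparison.

H(A) = 1.5806 bits
H(B) = 1.5823 bits

The distribution closer to uniform has higher entropy.
Answer: B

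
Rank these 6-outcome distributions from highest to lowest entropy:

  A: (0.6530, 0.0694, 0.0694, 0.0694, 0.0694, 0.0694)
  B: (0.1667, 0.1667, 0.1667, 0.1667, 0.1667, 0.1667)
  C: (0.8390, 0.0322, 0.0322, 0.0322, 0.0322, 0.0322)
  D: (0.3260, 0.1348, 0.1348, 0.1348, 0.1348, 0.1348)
B > D > A > C

Key insight: Entropy is maximized by uniform distributions and minimized by concentrated distributions.

Entropies:
  H(A) = 1.7371 bits
  H(B) = 2.5850 bits
  H(C) = 1.0105 bits
  H(D) = 2.4758 bits

Ranking: B > D > A > C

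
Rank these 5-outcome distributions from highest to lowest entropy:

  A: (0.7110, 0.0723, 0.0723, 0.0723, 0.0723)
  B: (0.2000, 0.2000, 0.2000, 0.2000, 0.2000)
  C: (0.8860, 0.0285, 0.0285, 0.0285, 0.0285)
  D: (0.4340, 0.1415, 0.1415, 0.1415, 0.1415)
B > D > A > C

Key insight: Entropy is maximized by uniform distributions and minimized by concentrated distributions.

Entropies:
  H(A) = 1.4454 bits
  H(B) = 2.3219 bits
  H(C) = 0.7399 bits
  H(D) = 2.1194 bits

Ranking: B > D > A > C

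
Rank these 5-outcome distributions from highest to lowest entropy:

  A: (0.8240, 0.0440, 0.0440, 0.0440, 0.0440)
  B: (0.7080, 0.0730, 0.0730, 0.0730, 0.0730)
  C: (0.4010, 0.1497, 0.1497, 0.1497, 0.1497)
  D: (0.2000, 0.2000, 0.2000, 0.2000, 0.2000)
D > C > B > A

Key insight: Entropy is maximized by uniform distributions and minimized by concentrated distributions.

Entropies:
  H(A) = 1.0232 bits
  H(B) = 1.4553 bits
  H(C) = 2.1695 bits
  H(D) = 2.3219 bits

Ranking: D > C > B > A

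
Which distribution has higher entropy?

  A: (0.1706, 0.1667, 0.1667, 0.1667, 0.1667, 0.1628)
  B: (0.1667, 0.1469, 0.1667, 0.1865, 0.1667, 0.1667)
A

Both distributions are close to uniform, making this a harder comparison.

H(A) = 2.5848 bits
H(B) = 2.5816 bits

The distribution closer to uniform has higher entropy.
Answer: A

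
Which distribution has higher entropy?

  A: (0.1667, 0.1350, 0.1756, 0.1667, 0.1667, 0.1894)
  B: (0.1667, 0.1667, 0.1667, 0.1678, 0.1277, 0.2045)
A

Both distributions are close to uniform, making this a harder comparison.

H(A) = 2.5778 bits
H(B) = 2.5720 bits

The distribution closer to uniform has higher entropy.
Answer: A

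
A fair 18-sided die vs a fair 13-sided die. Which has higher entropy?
18-sided die

Both are uniform distributions; for uniform over n outcomes, H = log₂(n). H(18-sided) = log₂(18) = 4.170 bits and H(13-sided) = log₂(13) = 3.700 bits. More outcomes in a uniform distribution means higher entropy.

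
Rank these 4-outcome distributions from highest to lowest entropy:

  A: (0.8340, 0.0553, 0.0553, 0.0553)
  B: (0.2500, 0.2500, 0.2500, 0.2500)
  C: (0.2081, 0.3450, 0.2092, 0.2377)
B > C > A

Key insight: Entropy is maximized by uniform distributions and minimized by concentrated distributions.

- Uniform distributions have maximum entropy log₂(4) = 2.0000 bits
- The more "peaked" or concentrated a distribution, the lower its entropy

Entropies:
  H(A) = 0.9116 bits
  H(B) = 2.0000 bits
  H(C) = 1.9659 bits

Ranking: B > C > A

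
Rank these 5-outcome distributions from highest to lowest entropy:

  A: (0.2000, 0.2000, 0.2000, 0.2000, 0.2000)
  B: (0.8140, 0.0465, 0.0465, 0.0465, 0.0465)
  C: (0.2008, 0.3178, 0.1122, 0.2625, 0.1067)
A > C > B

Key insight: Entropy is maximized by uniform distributions and minimized by concentrated distributions.

- Uniform distributions have maximum entropy log₂(5) = 2.3219 bits
- The more "peaked" or concentrated a distribution, the lower its entropy

Entropies:
  H(A) = 2.3219 bits
  H(B) = 1.0650 bits
  H(C) = 2.1957 bits

Ranking: A > C > B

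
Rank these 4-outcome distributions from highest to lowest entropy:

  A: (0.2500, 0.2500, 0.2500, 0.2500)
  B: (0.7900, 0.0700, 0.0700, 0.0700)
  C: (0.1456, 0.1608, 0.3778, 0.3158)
A > C > B

Key insight: Entropy is maximized by uniform distributions and minimized by concentrated distributions.

- Uniform distributions have maximum entropy log₂(4) = 2.0000 bits
- The more "peaked" or concentrated a distribution, the lower its entropy

Entropies:
  H(A) = 2.0000 bits
  H(B) = 1.0743 bits
  H(C) = 1.8844 bits

Ranking: A > C > B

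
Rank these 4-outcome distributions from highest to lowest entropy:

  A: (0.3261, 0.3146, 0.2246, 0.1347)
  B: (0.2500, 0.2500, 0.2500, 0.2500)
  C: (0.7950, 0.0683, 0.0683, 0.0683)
B > A > C

Key insight: Entropy is maximized by uniform distributions and minimized by concentrated distributions.

- Uniform distributions have maximum entropy log₂(4) = 2.0000 bits
- The more "peaked" or concentrated a distribution, the lower its entropy

Entropies:
  H(A) = 1.9255 bits
  H(B) = 2.0000 bits
  H(C) = 1.0567 bits

Ranking: B > A > C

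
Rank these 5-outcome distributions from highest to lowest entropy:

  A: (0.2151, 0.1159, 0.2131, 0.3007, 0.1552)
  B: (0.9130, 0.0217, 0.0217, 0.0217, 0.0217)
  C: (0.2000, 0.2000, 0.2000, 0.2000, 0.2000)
C > A > B

Key insight: Entropy is maximized by uniform distributions and minimized by concentrated distributions.

- Uniform distributions have maximum entropy log₂(5) = 2.3219 bits
- The more "peaked" or concentrated a distribution, the lower its entropy

Entropies:
  H(A) = 2.2509 bits
  H(B) = 0.6004 bits
  H(C) = 2.3219 bits

Ranking: C > A > B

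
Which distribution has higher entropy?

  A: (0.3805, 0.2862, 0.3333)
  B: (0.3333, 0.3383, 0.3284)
B

Both distributions are close to uniform, making this a harder comparison.

H(A) = 1.5753 bits
H(B) = 1.5849 bits

The distribution closer to uniform has higher entropy.
Answer: B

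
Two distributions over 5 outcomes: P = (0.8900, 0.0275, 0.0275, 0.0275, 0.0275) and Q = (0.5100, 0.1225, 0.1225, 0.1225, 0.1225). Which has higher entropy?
Q

P is highly concentrated on one outcome (89%), making it nearly deterministic. Q spreads its mass more evenly (max 51%). The more spread-out distribution has higher entropy: H(P) ≈ 0.720 bits, H(Q) ≈ 1.980 bits.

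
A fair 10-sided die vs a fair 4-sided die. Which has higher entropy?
10-sided die

Both are uniform distributions; for uniform over n outcomes, H = log₂(n). H(10-sided) = log₂(10) = 3.322 bits and H(4-sided) = log₂(4) = 2.000 bits. More outcomes in a uniform distribution means higher entropy.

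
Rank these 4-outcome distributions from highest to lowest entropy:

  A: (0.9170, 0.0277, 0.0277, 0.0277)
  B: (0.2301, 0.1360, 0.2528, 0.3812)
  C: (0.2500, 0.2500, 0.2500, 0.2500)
C > B > A

Key insight: Entropy is maximized by uniform distributions and minimized by concentrated distributions.

- Uniform distributions have maximum entropy log₂(4) = 2.0000 bits
- The more "peaked" or concentrated a distribution, the lower its entropy

Entropies:
  H(A) = 0.5442 bits
  H(B) = 1.9111 bits
  H(C) = 2.0000 bits

Ranking: C > B > A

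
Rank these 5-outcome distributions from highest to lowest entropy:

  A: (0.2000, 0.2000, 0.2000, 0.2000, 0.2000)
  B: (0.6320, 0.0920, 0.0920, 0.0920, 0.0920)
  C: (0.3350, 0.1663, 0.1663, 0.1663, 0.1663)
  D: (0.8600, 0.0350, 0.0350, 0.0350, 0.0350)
A > C > B > D

Key insight: Entropy is maximized by uniform distributions and minimized by concentrated distributions.

Entropies:
  H(A) = 2.3219 bits
  H(B) = 1.6851 bits
  H(C) = 2.2500 bits
  H(D) = 0.8642 bits

Ranking: A > C > B > D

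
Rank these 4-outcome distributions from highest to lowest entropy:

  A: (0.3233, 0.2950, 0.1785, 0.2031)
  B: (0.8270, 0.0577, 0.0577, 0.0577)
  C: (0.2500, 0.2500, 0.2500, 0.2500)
C > A > B

Key insight: Entropy is maximized by uniform distributions and minimized by concentrated distributions.

- Uniform distributions have maximum entropy log₂(4) = 2.0000 bits
- The more "peaked" or concentrated a distribution, the lower its entropy

Entropies:
  H(A) = 1.9571 bits
  H(B) = 0.9387 bits
  H(C) = 2.0000 bits

Ranking: C > A > B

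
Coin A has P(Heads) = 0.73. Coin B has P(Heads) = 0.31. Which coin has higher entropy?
B

For binary distributions, entropy is maximized at p=0.5 and decreases as p moves toward 0 or 1.

H(A) = H(0.73) = 0.8415 bits
H(B) = H(0.31) = 0.8932 bits

Distribution B (p=0.31) is closer to uniform (p=0.5), so it has higher entropy.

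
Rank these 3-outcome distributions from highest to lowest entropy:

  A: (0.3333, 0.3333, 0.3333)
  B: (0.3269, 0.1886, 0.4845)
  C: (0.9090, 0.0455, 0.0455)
A > B > C

Key insight: Entropy is maximized by uniform distributions and minimized by concentrated distributions.

- Uniform distributions have maximum entropy log₂(3) = 1.5850 bits
- The more "peaked" or concentrated a distribution, the lower its entropy

Entropies:
  H(A) = 1.5850 bits
  H(B) = 1.4877 bits
  H(C) = 0.5308 bits

Ranking: A > B > C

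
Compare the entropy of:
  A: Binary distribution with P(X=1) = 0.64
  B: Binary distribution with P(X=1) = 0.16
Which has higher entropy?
A

For binary distributions, entropy is maximized at p=0.5 and decreases as p moves toward 0 or 1.

H(A) = H(0.64) = 0.9427 bits
H(B) = H(0.16) = 0.6343 bits

Distribution A (p=0.64) is closer to uniform (p=0.5), so it has higher entropy.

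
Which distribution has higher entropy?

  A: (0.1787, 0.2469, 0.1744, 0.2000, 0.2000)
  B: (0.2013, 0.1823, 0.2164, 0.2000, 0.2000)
B

Both distributions are close to uniform, making this a harder comparison.

H(A) = 2.3104 bits
H(B) = 2.3198 bits

The distribution closer to uniform has higher entropy.
Answer: B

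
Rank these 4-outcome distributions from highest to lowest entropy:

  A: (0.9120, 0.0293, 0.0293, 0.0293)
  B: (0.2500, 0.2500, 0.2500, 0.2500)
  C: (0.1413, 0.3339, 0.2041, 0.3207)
B > C > A

Key insight: Entropy is maximized by uniform distributions and minimized by concentrated distributions.

- Uniform distributions have maximum entropy log₂(4) = 2.0000 bits
- The more "peaked" or concentrated a distribution, the lower its entropy

Entropies:
  H(A) = 0.5692 bits
  H(B) = 2.0000 bits
  H(C) = 1.9214 bits

Ranking: B > C > A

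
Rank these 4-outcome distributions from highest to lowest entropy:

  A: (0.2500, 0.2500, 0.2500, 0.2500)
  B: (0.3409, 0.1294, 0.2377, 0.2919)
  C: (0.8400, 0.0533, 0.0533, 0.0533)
A > B > C

Key insight: Entropy is maximized by uniform distributions and minimized by concentrated distributions.

- Uniform distributions have maximum entropy log₂(4) = 2.0000 bits
- The more "peaked" or concentrated a distribution, the lower its entropy

Entropies:
  H(A) = 2.0000 bits
  H(B) = 1.9223 bits
  H(C) = 0.8879 bits

Ranking: A > B > C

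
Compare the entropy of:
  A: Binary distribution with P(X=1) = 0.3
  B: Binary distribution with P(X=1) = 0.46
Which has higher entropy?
B

For binary distributions, entropy is maximized at p=0.5 and decreases as p moves toward 0 or 1.

H(A) = H(0.3) = 0.8813 bits
H(B) = H(0.46) = 0.9954 bits

Distribution B (p=0.46) is closer to uniform (p=0.5), so it has higher entropy.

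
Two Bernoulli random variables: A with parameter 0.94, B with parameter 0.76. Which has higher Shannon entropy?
B

For binary distributions, entropy is maximized at p=0.5 and decreases as p moves toward 0 or 1.

H(A) = H(0.94) = 0.3274 bits
H(B) = H(0.76) = 0.7950 bits

Distribution B (p=0.76) is closer to uniform (p=0.5), so it has higher entropy.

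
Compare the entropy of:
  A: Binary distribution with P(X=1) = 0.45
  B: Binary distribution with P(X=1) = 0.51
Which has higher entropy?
B

For binary distributions, entropy is maximized at p=0.5 and decreases as p moves toward 0 or 1.

H(A) = H(0.45) = 0.9928 bits
H(B) = H(0.51) = 0.9997 bits

Distribution B (p=0.51) is closer to uniform (p=0.5), so it has higher entropy.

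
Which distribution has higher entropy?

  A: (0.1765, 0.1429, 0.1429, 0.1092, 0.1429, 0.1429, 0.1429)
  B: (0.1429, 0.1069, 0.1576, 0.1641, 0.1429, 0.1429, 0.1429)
B

Both distributions are close to uniform, making this a harder comparison.

H(A) = 2.7958 bits
H(B) = 2.7970 bits

The distribution closer to uniform has higher entropy.
Answer: B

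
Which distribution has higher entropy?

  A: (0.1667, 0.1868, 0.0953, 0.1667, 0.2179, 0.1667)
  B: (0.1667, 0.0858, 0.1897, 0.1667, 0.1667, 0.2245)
A

Both distributions are close to uniform, making this a harder comparison.

H(A) = 2.5468 bits
H(B) = 2.5353 bits

The distribution closer to uniform has higher entropy.
Answer: A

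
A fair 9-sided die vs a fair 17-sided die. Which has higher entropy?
17-sided die

Both are uniform distributions; for uniform over n outcomes, H = log₂(n). H(9-sided) = log₂(9) = 3.170 bits and H(17-sided) = log₂(17) = 4.087 bits. More outcomes in a uniform distribution means higher entropy.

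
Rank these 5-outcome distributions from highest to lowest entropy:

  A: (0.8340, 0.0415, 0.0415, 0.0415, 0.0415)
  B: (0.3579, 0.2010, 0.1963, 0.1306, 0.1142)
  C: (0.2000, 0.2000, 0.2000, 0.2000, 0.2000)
C > B > A

Key insight: Entropy is maximized by uniform distributions and minimized by concentrated distributions.

- Uniform distributions have maximum entropy log₂(5) = 2.3219 bits
- The more "peaked" or concentrated a distribution, the lower its entropy

Entropies:
  H(A) = 0.9805 bits
  H(B) = 2.1979 bits
  H(C) = 2.3219 bits

Ranking: C > B > A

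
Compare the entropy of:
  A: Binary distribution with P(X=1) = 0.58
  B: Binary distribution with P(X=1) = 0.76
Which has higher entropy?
A

For binary distributions, entropy is maximized at p=0.5 and decreases as p moves toward 0 or 1.

H(A) = H(0.58) = 0.9815 bits
H(B) = H(0.76) = 0.7950 bits

Distribution A (p=0.58) is closer to uniform (p=0.5), so it has higher entropy.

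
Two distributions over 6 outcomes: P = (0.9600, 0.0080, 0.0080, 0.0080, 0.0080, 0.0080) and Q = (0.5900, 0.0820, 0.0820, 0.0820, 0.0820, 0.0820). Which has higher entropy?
Q

P is highly concentrated on one outcome (96%), making it nearly deterministic. Q spreads its mass more evenly (max 59%). The more spread-out distribution has higher entropy: H(P) ≈ 0.335 bits, H(Q) ≈ 1.928 bits.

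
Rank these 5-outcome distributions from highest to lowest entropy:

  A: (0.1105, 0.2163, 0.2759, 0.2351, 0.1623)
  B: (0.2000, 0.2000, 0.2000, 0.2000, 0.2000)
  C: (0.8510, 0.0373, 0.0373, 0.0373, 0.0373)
B > A > C

Key insight: Entropy is maximized by uniform distributions and minimized by concentrated distributions.

- Uniform distributions have maximum entropy log₂(5) = 2.3219 bits
- The more "peaked" or concentrated a distribution, the lower its entropy

Entropies:
  H(A) = 2.2582 bits
  H(B) = 2.3219 bits
  H(C) = 0.9053 bits

Ranking: B > A > C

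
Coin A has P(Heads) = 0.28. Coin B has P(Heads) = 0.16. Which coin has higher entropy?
A

For binary distributions, entropy is maximized at p=0.5 and decreases as p moves toward 0 or 1.

H(A) = H(0.28) = 0.8555 bits
H(B) = H(0.16) = 0.6343 bits

Distribution A (p=0.28) is closer to uniform (p=0.5), so it has higher entropy.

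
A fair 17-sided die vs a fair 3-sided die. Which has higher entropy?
17-sided die

Both are uniform distributions; for uniform over n outcomes, H = log₂(n). H(17-sided) = log₂(17) = 4.087 bits and H(3-sided) = log₂(3) = 1.585 bits. More outcomes in a uniform distribution means higher entropy.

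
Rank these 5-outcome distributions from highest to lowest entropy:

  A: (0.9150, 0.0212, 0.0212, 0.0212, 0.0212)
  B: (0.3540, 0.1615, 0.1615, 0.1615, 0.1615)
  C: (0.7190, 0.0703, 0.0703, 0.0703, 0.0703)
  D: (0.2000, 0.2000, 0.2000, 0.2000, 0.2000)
D > B > C > A

Key insight: Entropy is maximized by uniform distributions and minimized by concentrated distributions.

Entropies:
  H(A) = 0.5896 bits
  H(B) = 2.2296 bits
  H(C) = 1.4188 bits
  H(D) = 2.3219 bits

Ranking: D > B > C > A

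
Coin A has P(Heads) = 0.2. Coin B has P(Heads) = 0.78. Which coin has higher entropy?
B

For binary distributions, entropy is maximized at p=0.5 and decreases as p moves toward 0 or 1.

H(A) = H(0.2) = 0.7219 bits
H(B) = H(0.78) = 0.7602 bits

Distribution B (p=0.78) is closer to uniform (p=0.5), so it has higher entropy.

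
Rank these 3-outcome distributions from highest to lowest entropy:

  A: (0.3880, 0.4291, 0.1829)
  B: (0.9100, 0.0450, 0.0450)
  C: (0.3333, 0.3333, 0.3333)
C > A > B

Key insight: Entropy is maximized by uniform distributions and minimized by concentrated distributions.

- Uniform distributions have maximum entropy log₂(3) = 1.5850 bits
- The more "peaked" or concentrated a distribution, the lower its entropy

Entropies:
  H(A) = 1.5020 bits
  H(B) = 0.5265 bits
  H(C) = 1.5850 bits

Ranking: C > A > B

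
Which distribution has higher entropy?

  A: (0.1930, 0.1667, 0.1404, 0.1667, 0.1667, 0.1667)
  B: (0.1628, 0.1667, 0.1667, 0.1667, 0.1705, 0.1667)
B

Both distributions are close to uniform, making this a harder comparison.

H(A) = 2.5789 bits
H(B) = 2.5848 bits

The distribution closer to uniform has higher entropy.
Answer: B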